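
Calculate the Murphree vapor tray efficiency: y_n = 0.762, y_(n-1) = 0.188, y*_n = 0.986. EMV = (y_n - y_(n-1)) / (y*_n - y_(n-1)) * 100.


Murphree vapor efficiency: EMV = (y_n - y_(n-1)) / (y*_n - y_(n-1)) * 100
EMV = (0.762 - 0.188) / (0.986 - 0.188) * 100 = 0.574 / 0.798 * 100 = 71.93

71.93 %


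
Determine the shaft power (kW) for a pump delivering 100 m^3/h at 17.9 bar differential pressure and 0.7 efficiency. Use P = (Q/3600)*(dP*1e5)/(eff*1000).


Q = 100 / 3600 = 0.0277778 m^3/s
P = 0.0277778 * (17.9 * 1e5) / 0.7 / 1000 = 71.03

71.03 kW


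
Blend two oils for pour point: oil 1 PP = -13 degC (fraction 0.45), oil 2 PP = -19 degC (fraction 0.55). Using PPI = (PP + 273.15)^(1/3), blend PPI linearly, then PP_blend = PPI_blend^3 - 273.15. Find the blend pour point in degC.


PPI_1 = (-13 + 273.15)^(1/3) = 6.383731
PPI_2 = (-19 + 273.15)^(1/3) = 6.334272
PPI_blend = 0.45 * 6.383731 + 0.55 * 6.334272 = 6.356529
PP_blend = 6.356529^3 - 273.15 = 256.8385 - 273.15 = -16.31

-16.31 degC


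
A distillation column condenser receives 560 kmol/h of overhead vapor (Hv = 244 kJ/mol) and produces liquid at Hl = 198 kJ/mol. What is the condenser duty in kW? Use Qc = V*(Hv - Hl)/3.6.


Qc = 560 * (244 - 198) / 3.6 = 560 * 46 / 3.6 = 7156

7156 kW


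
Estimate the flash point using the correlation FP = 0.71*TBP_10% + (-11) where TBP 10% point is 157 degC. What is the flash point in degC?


FP = 0.71 * 157 + (-11) = 100.47

100.47 degC


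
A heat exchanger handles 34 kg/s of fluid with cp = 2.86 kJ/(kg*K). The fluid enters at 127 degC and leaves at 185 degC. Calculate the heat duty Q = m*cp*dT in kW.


Q = m_dot * cp * delta_T
delta_T = 185 - 127 = 58 K
Q = 34 * 2.86 * 58
= 97.24 * 58
= 5639.92 kW

5639.92 kW


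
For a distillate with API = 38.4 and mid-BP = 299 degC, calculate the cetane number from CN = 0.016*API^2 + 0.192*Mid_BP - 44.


CN = 0.016 * 38.4^2 + 0.192 * 299 - 44
CN = 23.59296 + 57.408 - 44 = 37.00096

37.00096


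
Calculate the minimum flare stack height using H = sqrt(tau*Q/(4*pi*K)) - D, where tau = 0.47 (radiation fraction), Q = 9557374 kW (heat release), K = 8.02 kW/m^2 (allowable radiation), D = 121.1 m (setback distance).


tau*Q/(4*pi*K) = 0.47 * 9557374 / (4 * pi * 8.02) = 44571
sqrt(44571) = 211.118
H = 211.118 - 121.1 = 90.02

90.02 m


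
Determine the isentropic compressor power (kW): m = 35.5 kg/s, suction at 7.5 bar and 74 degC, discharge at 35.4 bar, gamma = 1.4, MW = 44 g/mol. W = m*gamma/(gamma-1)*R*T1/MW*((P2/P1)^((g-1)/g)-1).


Isentropic work: W = m*(gamma/(gamma-1))*(R*T1/MW)*((P2/P1)^((gamma-1)/gamma) - 1)
T1 = 74 + 273.15 = 347.15 K
Pressure ratio = 35.4 / 7.5 = 4.72
Exponent = (1.4 - 1)/1.4 = 0.285714
(P2/P1)^exp - 1 = 4.72^0.285714 - 1 = 0.557954
W = 35.5 * 1.4 / 0.4 * 8.314 * 347.15 / 44 * 0.557954 = 4547

4547 kW


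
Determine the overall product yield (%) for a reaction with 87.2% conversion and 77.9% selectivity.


Overall yield = conversion (%) * selectivity (%) / 100
Conversion = 87.2%, Selectivity = 77.9%
Y = 87.2 * 77.9 / 100
= 67.9288 %

67.9288 %


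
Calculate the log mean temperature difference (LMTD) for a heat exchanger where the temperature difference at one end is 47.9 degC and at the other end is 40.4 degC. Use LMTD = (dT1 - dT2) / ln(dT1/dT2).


LMTD = (dT1 - dT2) / ln(dT1/dT2)
= (47.9 - 40.4) / ln(47.9 / 40.4) = 7.5 / 0.170286 = 44.04

44.04 degC


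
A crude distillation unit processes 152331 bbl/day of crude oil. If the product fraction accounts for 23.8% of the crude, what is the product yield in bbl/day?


Crude throughput = 152331 bbl/day
Fraction yield = 23.8%
yield = throughput * fraction / 100
yield = 152331 * 23.8 / 100 = 36254.778

36254.778 bbl/day


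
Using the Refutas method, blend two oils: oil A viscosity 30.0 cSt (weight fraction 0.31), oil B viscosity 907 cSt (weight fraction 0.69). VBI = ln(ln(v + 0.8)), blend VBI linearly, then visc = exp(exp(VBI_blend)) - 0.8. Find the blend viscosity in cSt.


Refutas method: VBN_i = 14.534*ln(ln(visc_i + 0.8)) + 10.975, blended linearly by mass fraction; since VBN is linear in VBI_i = ln(ln(visc_i + 0.8)) and the fractions sum to 1, blend VBI directly: visc = exp(exp(VBI_blend)) - 0.8
VBI_1 = ln(ln(30.0 + 0.8)) = 1.23184
VBI_2 = ln(ln(907 + 0.8)) = 1.91854
VBI_blend = 0.31 * 1.23184 + 0.69 * 1.91854 = 1.70566
visc_blend = exp(exp(1.70566)) - 0.8 = 245.1

245.1 cSt


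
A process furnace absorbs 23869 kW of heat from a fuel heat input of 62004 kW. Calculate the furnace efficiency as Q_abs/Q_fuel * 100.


Furnace efficiency = Q_absorbed / Q_fuel * 100
= 23869 / 62004 * 100 = 38.50

38.50 %


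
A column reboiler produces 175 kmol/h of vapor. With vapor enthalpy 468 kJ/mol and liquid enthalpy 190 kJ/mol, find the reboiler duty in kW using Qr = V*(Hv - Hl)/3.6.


Qr = 175 * (468 - 190) / 3.6 = 175 * 278 / 3.6 = 13510

13510 kW


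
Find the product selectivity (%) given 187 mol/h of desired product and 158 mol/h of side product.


Selectivity = desired / (desired + undesired) * 100
Total products = 187 + 158 = 345 mol/h
S = 187 / 345 * 100
= 0.5420 * 100
= 54.20 %

54.20 %


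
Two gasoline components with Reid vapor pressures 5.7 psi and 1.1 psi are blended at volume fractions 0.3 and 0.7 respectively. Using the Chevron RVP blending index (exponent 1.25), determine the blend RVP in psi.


Chevron index: RVP_blend = (sum xi*RVPi^1.25)^(1/1.25)
RVP^1.25 terms: 0.3 * 5.7^1.25 + 0.7 * 1.1^1.25 = 3.43076
RVP_blend = 3.43076^(1/1.25) = 2.681

2.681 psi


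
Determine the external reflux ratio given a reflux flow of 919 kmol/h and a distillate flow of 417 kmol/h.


Reflux ratio definition: R = L / D (liquid returned / distillate withdrawn)
L = 919 kmol/h, D = 417 kmol/h
R = 919 / 417 = 2.204

2.204


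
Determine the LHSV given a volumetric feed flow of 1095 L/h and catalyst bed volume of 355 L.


LHSV = volumetric feed rate / catalyst volume
= 1095 L/h / 355 L
= 3.085 h^-1

3.085 h^-1


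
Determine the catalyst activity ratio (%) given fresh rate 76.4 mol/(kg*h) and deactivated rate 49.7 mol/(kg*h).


Activity (%) = (rate_used / rate_fresh) * 100
rate_used = 49.7, rate_fresh = 76.4
= (49.7 / 76.4) * 100
= 0.6505 * 100 = 65.05

65.05 %


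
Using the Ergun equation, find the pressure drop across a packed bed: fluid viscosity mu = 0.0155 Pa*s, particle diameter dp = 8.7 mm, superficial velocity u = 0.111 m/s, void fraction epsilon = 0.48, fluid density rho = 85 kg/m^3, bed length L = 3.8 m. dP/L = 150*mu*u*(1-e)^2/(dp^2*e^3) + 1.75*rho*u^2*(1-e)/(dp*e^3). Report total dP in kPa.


dp = 8.7 mm = 0.0087 m
Viscous term = 150*0.0155*0.111*(1-0.48)^2 / (0.0087^2*0.48^3) = 8336.63
Inertial term = 1.75*85*0.111^2*(1-0.48) / (0.0087*0.48^3) = 990.52
dP/L = 8336.63 + 990.52 = 9327.15 Pa/m
dP = 9327.15 * 3.8 / 1000 = 35.44 kPa

35.44 kPa


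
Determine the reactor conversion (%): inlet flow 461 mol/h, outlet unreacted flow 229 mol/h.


X = (F_in - F_out) / F_in * 100
Moles reacted = 461 - 229 = 232
X = 232 / 461 * 100
= 0.5033 * 100
= 50.33 %

50.33 %


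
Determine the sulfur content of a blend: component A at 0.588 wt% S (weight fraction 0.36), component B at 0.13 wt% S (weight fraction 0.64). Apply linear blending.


Linear sulfur blending: S_blend = x1*S1 + x2*S2
Contribution 1: 0.36 * 0.588 = 0.21168 wt%
Contribution 2: 0.64 * 0.13 = 0.0832 wt%
S_blend = 0.21168 + 0.0832 = 0.29488

0.29488 wt%


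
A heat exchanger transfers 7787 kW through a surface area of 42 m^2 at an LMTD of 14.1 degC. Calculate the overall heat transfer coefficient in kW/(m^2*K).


From Q = U*A*LMTD, U = Q / (A * LMTD)
U = 7787 / (42 * 14.1) = 7787 / 592.2 = 13.15

13.15 kW/(m^2*K)


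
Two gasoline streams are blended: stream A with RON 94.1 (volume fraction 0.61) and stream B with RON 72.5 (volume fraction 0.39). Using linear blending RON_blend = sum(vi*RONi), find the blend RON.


Linear blending: RON_blend = sum(vi * RONi)
Contribution 1: 0.61 * 94.1 = 57.401
Contribution 2: 0.39 * 72.5 = 28.275
RON_blend = 57.401 + 28.275 = 85.676

85.676


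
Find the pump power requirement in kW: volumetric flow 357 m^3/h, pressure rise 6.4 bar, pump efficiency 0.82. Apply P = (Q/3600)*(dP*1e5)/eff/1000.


Q = 357 / 3600 = 0.0991667 m^3/s
P = 0.0991667 * (6.4 * 1e5) / 0.82 / 1000 = 77.40

77.40 kW


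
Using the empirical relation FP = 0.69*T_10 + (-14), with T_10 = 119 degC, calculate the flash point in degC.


FP = 0.69 * 119 + (-14) = 68.11

68.11 degC


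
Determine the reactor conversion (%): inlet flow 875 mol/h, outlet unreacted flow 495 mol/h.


X = (F_in - F_out) / F_in * 100
Moles reacted = 875 - 495 = 380
X = 380 / 875 * 100
= 0.4343 * 100
= 43.43 %

43.43 %


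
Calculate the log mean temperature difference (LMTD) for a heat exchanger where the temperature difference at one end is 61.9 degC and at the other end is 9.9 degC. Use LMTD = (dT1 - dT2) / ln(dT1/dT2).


LMTD = (dT1 - dT2) / ln(dT1/dT2)
= (61.9 - 9.9) / ln(61.9 / 9.9) = 52 / 1.83299 = 28.37

28.37 degC


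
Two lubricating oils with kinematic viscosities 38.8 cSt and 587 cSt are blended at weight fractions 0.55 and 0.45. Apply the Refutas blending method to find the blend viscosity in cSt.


Refutas method: VBN_i = 14.534*ln(ln(visc_i + 0.8)) + 10.975, blended linearly by mass fraction; since VBN is linear in VBI_i = ln(ln(visc_i + 0.8)) and the fractions sum to 1, blend VBI directly: visc = exp(exp(VBI_blend)) - 0.8
VBI_1 = ln(ln(38.8 + 0.8)) = 1.30259
VBI_2 = ln(ln(587 + 0.8)) = 1.8526
VBI_blend = 0.55 * 1.30259 + 0.45 * 1.8526 = 1.55009
visc_blend = exp(exp(1.55009)) - 0.8 = 110.5

110.5 cSt


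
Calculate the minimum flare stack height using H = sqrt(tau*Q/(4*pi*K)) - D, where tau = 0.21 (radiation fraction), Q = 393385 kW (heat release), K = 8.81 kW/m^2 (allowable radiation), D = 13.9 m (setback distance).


tau*Q/(4*pi*K) = 0.21 * 393385 / (4 * pi * 8.81) = 746.193
sqrt(746.193) = 27.3165
H = 27.3165 - 13.9 = 13.42

13.42 m


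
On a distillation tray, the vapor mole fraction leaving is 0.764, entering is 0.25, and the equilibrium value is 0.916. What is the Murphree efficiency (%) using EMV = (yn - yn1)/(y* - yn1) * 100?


Murphree vapor efficiency: EMV = (y_n - y_(n-1)) / (y*_n - y_(n-1)) * 100
EMV = (0.764 - 0.25) / (0.916 - 0.25) * 100 = 0.514 / 0.666 * 100 = 77.18

77.18 %


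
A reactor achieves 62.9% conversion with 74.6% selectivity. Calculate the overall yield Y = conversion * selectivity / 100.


Overall yield = conversion (%) * selectivity (%) / 100
Conversion = 62.9%, Selectivity = 74.6%
Y = 62.9 * 74.6 / 100
= 46.9234 %

46.9234 %


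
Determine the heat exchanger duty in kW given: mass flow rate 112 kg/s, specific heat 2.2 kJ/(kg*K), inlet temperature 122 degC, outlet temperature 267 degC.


Q = m_dot * cp * delta_T
delta_T = 267 - 122 = 145 K
Q = 112 * 2.2 * 145
= 246.4 * 145
= 35728 kW

35728 kW


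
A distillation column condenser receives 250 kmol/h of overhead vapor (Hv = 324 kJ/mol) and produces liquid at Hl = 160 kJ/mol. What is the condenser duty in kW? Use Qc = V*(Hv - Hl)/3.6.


Qc = 250 * (324 - 160) / 3.6 = 250 * 164 / 3.6 = 11390

11390 kW


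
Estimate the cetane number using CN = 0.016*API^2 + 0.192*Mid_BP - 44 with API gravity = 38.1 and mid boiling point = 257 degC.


CN = 0.016 * 38.1^2 + 0.192 * 257 - 44
CN = 23.22576 + 49.344 - 44 = 28.56976

28.56976


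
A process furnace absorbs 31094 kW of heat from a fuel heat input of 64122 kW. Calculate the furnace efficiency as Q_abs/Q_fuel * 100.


Furnace efficiency = Q_absorbed / Q_fuel * 100
= 31094 / 64122 * 100 = 48.49

48.49 %


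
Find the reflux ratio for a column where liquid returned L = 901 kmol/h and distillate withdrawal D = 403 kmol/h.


Reflux ratio definition: R = L / D (liquid returned / distillate withdrawn)
L = 901 kmol/h, D = 403 kmol/h
R = 901 / 403 = 2.236

2.236


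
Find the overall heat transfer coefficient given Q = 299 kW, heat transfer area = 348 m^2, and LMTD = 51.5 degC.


From Q = U*A*LMTD, U = Q / (A * LMTD)
U = 299 / (348 * 51.5) = 299 / 17922 = 0.01668

0.01668 kW/(m^2*K)


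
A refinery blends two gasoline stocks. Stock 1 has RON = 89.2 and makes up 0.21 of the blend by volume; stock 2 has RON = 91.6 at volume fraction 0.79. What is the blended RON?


Linear blending: RON_blend = sum(vi * RONi)
Contribution 1: 0.21 * 89.2 = 18.732
Contribution 2: 0.79 * 91.6 = 72.364
RON_blend = 18.732 + 72.364 = 91.096

91.096


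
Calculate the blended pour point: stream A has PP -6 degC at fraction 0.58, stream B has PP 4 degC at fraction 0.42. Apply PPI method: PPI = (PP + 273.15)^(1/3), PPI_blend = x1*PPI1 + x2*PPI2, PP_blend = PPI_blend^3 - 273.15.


PPI_1 = (-6 + 273.15)^(1/3) = 6.440482
PPI_2 = (4 + 273.15)^(1/3) = 6.51986
PPI_blend = 0.58 * 6.440482 + 0.42 * 6.51986 = 6.473821
PP_blend = 6.473821^3 - 273.15 = 271.3202 - 273.15 = -1.83

-1.83 degC


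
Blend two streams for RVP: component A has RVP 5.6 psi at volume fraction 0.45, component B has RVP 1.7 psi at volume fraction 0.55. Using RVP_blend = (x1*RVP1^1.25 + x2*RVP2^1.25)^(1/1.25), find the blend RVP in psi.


Chevron index: RVP_blend = (sum xi*RVPi^1.25)^(1/1.25)
RVP^1.25 terms: 0.45 * 5.6^1.25 + 0.55 * 1.7^1.25 = 4.94421
RVP_blend = 4.94421^(1/1.25) = 3.592

3.592 psi


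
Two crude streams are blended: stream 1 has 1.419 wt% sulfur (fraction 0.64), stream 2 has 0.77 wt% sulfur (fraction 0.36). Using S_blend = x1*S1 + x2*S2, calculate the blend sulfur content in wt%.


Linear sulfur blending: S_blend = x1*S1 + x2*S2
Contribution 1: 0.64 * 1.419 = 0.90816 wt%
Contribution 2: 0.36 * 0.77 = 0.2772 wt%
S_blend = 0.90816 + 0.2772 = 1.18536

1.18536 wt%


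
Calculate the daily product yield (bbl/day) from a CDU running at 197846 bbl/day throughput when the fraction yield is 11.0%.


Crude throughput = 197846 bbl/day
Fraction yield = 11.0%
yield = throughput * fraction / 100
yield = 197846 * 11.0 / 100 = 21763.06

21763.06 bbl/day


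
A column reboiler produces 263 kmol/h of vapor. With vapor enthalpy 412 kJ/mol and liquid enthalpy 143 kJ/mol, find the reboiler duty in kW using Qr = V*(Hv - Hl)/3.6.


Qr = 263 * (412 - 143) / 3.6 = 263 * 269 / 3.6 = 19650

19650 kW


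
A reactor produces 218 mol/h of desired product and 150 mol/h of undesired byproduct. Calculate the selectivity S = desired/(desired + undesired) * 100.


Selectivity = desired / (desired + undesired) * 100
Total products = 218 + 150 = 368 mol/h
S = 218 / 368 * 100
= 0.5924 * 100
= 59.24 %

59.24 %


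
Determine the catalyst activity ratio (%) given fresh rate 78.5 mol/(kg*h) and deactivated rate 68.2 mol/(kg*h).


Activity (%) = (rate_used / rate_fresh) * 100
rate_used = 68.2, rate_fresh = 78.5
= (68.2 / 78.5) * 100
= 0.8688 * 100 = 86.88

86.88 %


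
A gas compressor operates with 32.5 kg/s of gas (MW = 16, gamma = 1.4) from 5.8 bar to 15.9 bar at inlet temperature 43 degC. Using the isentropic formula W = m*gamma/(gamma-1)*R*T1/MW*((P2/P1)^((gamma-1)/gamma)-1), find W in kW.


Isentropic work: W = m*(gamma/(gamma-1))*(R*T1/MW)*((P2/P1)^((gamma-1)/gamma) - 1)
T1 = 43 + 273.15 = 316.15 K
Pressure ratio = 15.9 / 5.8 = 2.74138
Exponent = (1.4 - 1)/1.4 = 0.285714
(P2/P1)^exp - 1 = 2.74138^0.285714 - 1 = 0.333933
W = 32.5 * 1.4 / 0.4 * 8.314 * 316.15 / 16 * 0.333933 = 6240

6240 kW


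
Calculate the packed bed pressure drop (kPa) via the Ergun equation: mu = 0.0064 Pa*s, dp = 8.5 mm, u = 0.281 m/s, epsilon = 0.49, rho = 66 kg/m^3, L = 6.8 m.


dp = 8.5 mm = 0.0085 m
Viscous term = 150*0.0064*0.281*(1-0.49)^2 / (0.0085^2*0.49^3) = 8254.52
Inertial term = 1.75*66*0.281^2*(1-0.49) / (0.0085*0.49^3) = 4651.12
dP/L = 8254.52 + 4651.12 = 12905.6 Pa/m
dP = 12905.6 * 6.8 / 1000 = 87.76 kPa

87.76 kPa


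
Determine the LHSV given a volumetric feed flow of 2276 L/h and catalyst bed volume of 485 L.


LHSV = volumetric feed rate / catalyst volume
= 2276 L/h / 485 L
= 4.693 h^-1

4.693 h^-1


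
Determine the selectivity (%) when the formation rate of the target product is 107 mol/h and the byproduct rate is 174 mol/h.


Selectivity = desired / (desired + undesired) * 100
Total products = 107 + 174 = 281 mol/h
S = 107 / 281 * 100
= 0.3808 * 100
= 38.08 %

38.08 %


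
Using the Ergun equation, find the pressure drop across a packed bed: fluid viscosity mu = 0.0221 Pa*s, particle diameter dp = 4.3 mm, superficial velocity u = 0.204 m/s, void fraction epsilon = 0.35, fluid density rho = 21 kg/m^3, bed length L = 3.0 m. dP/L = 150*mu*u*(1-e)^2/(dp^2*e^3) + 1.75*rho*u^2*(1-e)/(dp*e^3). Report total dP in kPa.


dp = 4.3 mm = 0.0043 m
Viscous term = 150*0.0221*0.204*(1-0.35)^2 / (0.0043^2*0.35^3) = 360412
Inertial term = 1.75*21*0.204^2*(1-0.35) / (0.0043*0.35^3) = 5392.11
dP/L = 360412 + 5392.11 = 365804 Pa/m
dP = 365804 * 3.0 / 1000 = 1097 kPa

1097 kPa


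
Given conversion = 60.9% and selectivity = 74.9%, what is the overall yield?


Overall yield = conversion (%) * selectivity (%) / 100
Conversion = 60.9%, Selectivity = 74.9%
Y = 60.9 * 74.9 / 100
= 45.6141 %

45.6141 %


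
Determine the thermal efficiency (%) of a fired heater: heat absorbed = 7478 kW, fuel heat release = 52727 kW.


Furnace efficiency = Q_absorbed / Q_fuel * 100
= 7478 / 52727 * 100 = 14.18

14.18 %


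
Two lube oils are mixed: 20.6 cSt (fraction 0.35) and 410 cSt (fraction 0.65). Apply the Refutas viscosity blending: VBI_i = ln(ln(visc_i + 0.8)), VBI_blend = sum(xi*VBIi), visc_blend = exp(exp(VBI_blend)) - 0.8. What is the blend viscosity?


Refutas method: VBN_i = 14.534*ln(ln(visc_i + 0.8)) + 10.975, blended linearly by mass fraction; since VBN is linear in VBI_i = ln(ln(visc_i + 0.8)) and the fractions sum to 1, blend VBI directly: visc = exp(exp(VBI_blend)) - 0.8
VBI_1 = ln(ln(20.6 + 0.8)) = 1.11952
VBI_2 = ln(ln(410 + 0.8)) = 1.79477
VBI_blend = 0.35 * 1.11952 + 0.65 * 1.79477 = 1.55843
visc_blend = exp(exp(1.55843)) - 0.8 = 114.9

114.9 cSt


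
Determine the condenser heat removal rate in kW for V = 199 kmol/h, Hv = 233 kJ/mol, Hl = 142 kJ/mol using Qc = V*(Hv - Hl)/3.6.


Qc = 199 * (233 - 142) / 3.6 = 199 * 91 / 3.6 = 5030

5030 kW


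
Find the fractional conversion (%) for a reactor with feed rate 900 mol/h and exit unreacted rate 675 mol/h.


X = (F_in - F_out) / F_in * 100
Moles reacted = 900 - 675 = 225
X = 225 / 900 * 100
= 0.2500 * 100
= 25.00 %

25.00 %


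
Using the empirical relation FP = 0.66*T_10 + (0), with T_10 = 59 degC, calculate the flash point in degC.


FP = 0.66 * 59 + (0) = 38.94

38.94 degC


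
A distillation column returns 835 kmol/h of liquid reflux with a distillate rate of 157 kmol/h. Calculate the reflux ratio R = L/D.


Reflux ratio definition: R = L / D (liquid returned / distillate withdrawn)
L = 835 kmol/h, D = 157 kmol/h
R = 835 / 157 = 5.318

5.318


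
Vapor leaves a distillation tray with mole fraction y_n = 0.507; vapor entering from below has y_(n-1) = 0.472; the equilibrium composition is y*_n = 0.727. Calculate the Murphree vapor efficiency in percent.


Murphree vapor efficiency: EMV = (y_n - y_(n-1)) / (y*_n - y_(n-1)) * 100
EMV = (0.507 - 0.472) / (0.727 - 0.472) * 100 = 0.035 / 0.255 * 100 = 13.73

13.73 %


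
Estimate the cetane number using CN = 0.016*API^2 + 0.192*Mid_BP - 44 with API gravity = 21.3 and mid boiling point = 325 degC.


CN = 0.016 * 21.3^2 + 0.192 * 325 - 44
CN = 7.25904 + 62.4 - 44 = 25.65904

25.65904


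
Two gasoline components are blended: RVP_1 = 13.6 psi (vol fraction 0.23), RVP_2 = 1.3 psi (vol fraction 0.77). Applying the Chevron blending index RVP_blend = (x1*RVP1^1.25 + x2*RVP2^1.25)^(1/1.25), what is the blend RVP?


Chevron index: RVP_blend = (sum xi*RVPi^1.25)^(1/1.25)
RVP^1.25 terms: 0.23 * 13.6^1.25 + 0.77 * 1.3^1.25 = 7.07577
RVP_blend = 7.07577^(1/1.25) = 4.784

4.784 psi


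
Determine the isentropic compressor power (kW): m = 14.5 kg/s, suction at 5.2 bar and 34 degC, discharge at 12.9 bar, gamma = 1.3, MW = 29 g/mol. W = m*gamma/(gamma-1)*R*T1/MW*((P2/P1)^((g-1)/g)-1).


Isentropic work: W = m*(gamma/(gamma-1))*(R*T1/MW)*((P2/P1)^((gamma-1)/gamma) - 1)
T1 = 34 + 273.15 = 307.15 K
Pressure ratio = 12.9 / 5.2 = 2.48077
Exponent = (1.3 - 1)/1.3 = 0.230769
(P2/P1)^exp - 1 = 2.48077^0.230769 - 1 = 0.23327
W = 14.5 * 1.3 / 0.3 * 8.314 * 307.15 / 29 * 0.23327 = 1291

1291 kW


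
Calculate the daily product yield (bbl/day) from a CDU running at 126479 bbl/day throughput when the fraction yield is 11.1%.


Crude throughput = 126479 bbl/day
Fraction yield = 11.1%
yield = throughput * fraction / 100
yield = 126479 * 11.1 / 100 = 14039.169

14039.169 bbl/day


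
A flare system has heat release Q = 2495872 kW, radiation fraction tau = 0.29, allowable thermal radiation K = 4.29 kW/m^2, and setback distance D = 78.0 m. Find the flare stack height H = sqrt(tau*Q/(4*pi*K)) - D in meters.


tau*Q/(4*pi*K) = 0.29 * 2495872 / (4 * pi * 4.29) = 13426.2
sqrt(13426.2) = 115.871
H = 115.871 - 78.0 = 37.87

37.87 m


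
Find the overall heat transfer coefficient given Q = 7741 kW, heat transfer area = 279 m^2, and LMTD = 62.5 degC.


From Q = U*A*LMTD, U = Q / (A * LMTD)
U = 7741 / (279 * 62.5) = 7741 / 17437.5 = 0.4439

0.4439 kW/(m^2*K)


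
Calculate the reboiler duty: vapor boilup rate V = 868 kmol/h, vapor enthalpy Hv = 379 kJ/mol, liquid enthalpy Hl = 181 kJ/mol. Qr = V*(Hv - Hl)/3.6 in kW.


Qr = 868 * (379 - 181) / 3.6 = 868 * 198 / 3.6 = 47740

47740 kW


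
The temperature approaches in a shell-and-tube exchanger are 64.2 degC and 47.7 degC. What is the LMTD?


LMTD = (dT1 - dT2) / ln(dT1/dT2)
= (64.2 - 47.7) / ln(64.2 / 47.7) = 16.5 / 0.297072 = 55.54

55.54 degC


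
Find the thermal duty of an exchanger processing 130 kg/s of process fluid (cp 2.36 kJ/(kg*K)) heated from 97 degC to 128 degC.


Q = m_dot * cp * delta_T
delta_T = 128 - 97 = 31 K
Q = 130 * 2.36 * 31
= 306.8 * 31
= 9510.8 kW

9510.8 kW


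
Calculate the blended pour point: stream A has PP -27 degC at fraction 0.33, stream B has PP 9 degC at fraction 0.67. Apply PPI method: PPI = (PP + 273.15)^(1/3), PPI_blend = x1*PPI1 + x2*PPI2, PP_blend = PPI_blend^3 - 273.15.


PPI_1 = (-27 + 273.15)^(1/3) = 6.2671
PPI_2 = (9 + 273.15)^(1/3) = 6.558835
PPI_blend = 0.33 * 6.2671 + 0.67 * 6.558835 = 6.462562
PP_blend = 6.462562^3 - 273.15 = 269.907 - 273.15 = -3.24

-3.24 degC


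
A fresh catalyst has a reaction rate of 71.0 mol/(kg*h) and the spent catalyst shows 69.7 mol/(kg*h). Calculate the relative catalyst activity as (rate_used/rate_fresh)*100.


Activity (%) = (rate_used / rate_fresh) * 100
rate_used = 69.7, rate_fresh = 71.0
= (69.7 / 71.0) * 100
= 0.9817 * 100 = 98.17

98.17 %


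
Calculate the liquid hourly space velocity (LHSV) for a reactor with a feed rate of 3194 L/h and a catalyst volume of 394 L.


LHSV = volumetric feed rate / catalyst volume
= 3194 L/h / 394 L
= 8.107 h^-1

8.107 h^-1


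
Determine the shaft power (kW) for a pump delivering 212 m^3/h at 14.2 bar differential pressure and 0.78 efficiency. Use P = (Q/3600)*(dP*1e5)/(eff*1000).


Q = 212 / 3600 = 0.0588889 m^3/s
P = 0.0588889 * (14.2 * 1e5) / 0.78 / 1000 = 107.2

107.2 kW


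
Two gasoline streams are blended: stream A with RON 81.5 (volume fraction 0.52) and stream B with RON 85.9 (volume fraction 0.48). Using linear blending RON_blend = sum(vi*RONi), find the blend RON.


Linear blending: RON_blend = sum(vi * RONi)
Contribution 1: 0.52 * 81.5 = 42.38
Contribution 2: 0.48 * 85.9 = 41.232
RON_blend = 42.38 + 41.232 = 83.612

83.612


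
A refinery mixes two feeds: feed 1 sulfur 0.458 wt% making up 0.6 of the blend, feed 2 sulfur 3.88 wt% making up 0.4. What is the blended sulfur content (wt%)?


Linear sulfur blending: S_blend = x1*S1 + x2*S2
Contribution 1: 0.6 * 0.458 = 0.2748 wt%
Contribution 2: 0.4 * 3.88 = 1.552 wt%
S_blend = 0.2748 + 1.552 = 1.8268

1.8268 wt%


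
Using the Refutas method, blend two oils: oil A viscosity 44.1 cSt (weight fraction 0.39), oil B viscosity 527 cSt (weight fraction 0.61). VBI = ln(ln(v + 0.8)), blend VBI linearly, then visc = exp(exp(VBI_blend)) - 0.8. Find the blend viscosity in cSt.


Refutas method: VBN_i = 14.534*ln(ln(visc_i + 0.8)) + 10.975, blended linearly by mass fraction; since VBN is linear in VBI_i = ln(ln(visc_i + 0.8)) and the fractions sum to 1, blend VBI directly: visc = exp(exp(VBI_blend)) - 0.8
VBI_1 = ln(ln(44.1 + 0.8)) = 1.33617
VBI_2 = ln(ln(527 + 0.8)) = 1.83557
VBI_blend = 0.39 * 1.33617 + 0.61 * 1.83557 = 1.6408
visc_blend = exp(exp(1.6408)) - 0.8 = 173.2

173.2 cSt


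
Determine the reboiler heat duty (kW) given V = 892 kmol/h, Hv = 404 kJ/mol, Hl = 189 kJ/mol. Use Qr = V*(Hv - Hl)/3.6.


Qr = 892 * (404 - 189) / 3.6 = 892 * 215 / 3.6 = 53270

53270 kW


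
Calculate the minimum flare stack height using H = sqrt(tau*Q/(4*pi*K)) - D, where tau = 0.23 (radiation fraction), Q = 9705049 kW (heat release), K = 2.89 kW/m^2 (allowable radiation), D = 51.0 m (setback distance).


tau*Q/(4*pi*K) = 0.23 * 9705049 / (4 * pi * 2.89) = 61463.6
sqrt(61463.6) = 247.919
H = 247.919 - 51.0 = 196.9

196.9 m


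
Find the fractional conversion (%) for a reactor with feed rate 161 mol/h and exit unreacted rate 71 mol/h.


X = (F_in - F_out) / F_in * 100
Moles reacted = 161 - 71 = 90
X = 90 / 161 * 100
= 0.5590 * 100
= 55.90 %

55.90 %


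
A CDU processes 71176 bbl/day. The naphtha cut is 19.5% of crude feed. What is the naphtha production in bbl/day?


Crude throughput = 71176 bbl/day
Fraction yield = 19.5%
yield = throughput * fraction / 100
yield = 71176 * 19.5 / 100 = 13879.32

13879.32 bbl/day


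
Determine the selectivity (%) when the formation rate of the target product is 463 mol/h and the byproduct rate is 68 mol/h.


Selectivity = desired / (desired + undesired) * 100
Total products = 463 + 68 = 531 mol/h
S = 463 / 531 * 100
= 0.8719 * 100
= 87.19 %

87.19 %


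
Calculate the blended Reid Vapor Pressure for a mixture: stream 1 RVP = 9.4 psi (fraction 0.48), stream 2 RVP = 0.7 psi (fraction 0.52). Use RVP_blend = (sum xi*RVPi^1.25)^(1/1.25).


Chevron index: RVP_blend = (sum xi*RVPi^1.25)^(1/1.25)
RVP^1.25 terms: 0.48 * 9.4^1.25 + 0.52 * 0.7^1.25 = 8.23338
RVP_blend = 8.23338^(1/1.25) = 5.401

5.401 psi


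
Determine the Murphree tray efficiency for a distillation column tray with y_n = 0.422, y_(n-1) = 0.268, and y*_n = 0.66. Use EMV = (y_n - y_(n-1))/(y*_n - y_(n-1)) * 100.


Murphree vapor efficiency: EMV = (y_n - y_(n-1)) / (y*_n - y_(n-1)) * 100
EMV = (0.422 - 0.268) / (0.66 - 0.268) * 100 = 0.154 / 0.392 * 100 = 39.29

39.29 %


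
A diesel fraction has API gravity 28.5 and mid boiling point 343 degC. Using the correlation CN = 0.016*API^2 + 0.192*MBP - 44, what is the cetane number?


CN = 0.016 * 28.5^2 + 0.192 * 343 - 44
CN = 12.996 + 65.856 - 44 = 34.852

34.852


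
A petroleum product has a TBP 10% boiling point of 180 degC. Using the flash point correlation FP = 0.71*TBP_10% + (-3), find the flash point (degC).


FP = 0.71 * 180 + (-3) = 124.8

124.8 degC


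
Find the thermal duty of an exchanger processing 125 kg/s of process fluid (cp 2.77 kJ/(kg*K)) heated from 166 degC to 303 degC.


Q = m_dot * cp * delta_T
delta_T = 303 - 166 = 137 K
Q = 125 * 2.77 * 137
= 346.25 * 137
= 47436.25 kW

47436.25 kW


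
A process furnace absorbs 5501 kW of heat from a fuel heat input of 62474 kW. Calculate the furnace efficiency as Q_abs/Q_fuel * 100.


Furnace efficiency = Q_absorbed / Q_fuel * 100
= 5501 / 62474 * 100 = 8.805

8.805 %


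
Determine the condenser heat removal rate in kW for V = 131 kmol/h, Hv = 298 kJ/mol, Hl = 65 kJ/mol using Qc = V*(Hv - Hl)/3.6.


Qc = 131 * (298 - 65) / 3.6 = 131 * 233 / 3.6 = 8479

8479 kW


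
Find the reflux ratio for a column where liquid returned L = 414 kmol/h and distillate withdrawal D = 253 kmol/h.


Reflux ratio definition: R = L / D (liquid returned / distillate withdrawn)
L = 414 kmol/h, D = 253 kmol/h
R = 414 / 253 = 1.636

1.636


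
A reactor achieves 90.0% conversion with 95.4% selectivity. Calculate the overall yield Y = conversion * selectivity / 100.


Overall yield = conversion (%) * selectivity (%) / 100
Conversion = 90.0%, Selectivity = 95.4%
Y = 90.0 * 95.4 / 100
= 85.86 %

85.86 %


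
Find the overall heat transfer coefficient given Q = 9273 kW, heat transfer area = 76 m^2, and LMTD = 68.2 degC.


From Q = U*A*LMTD, U = Q / (A * LMTD)
U = 9273 / (76 * 68.2) = 9273 / 5183.2 = 1.789

1.789 kW/(m^2*K)


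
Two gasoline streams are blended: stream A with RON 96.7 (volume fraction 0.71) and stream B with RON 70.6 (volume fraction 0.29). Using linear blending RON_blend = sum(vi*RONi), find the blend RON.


Linear blending: RON_blend = sum(vi * RONi)
Contribution 1: 0.71 * 96.7 = 68.657
Contribution 2: 0.29 * 70.6 = 20.474
RON_blend = 68.657 + 20.474 = 89.131

89.131


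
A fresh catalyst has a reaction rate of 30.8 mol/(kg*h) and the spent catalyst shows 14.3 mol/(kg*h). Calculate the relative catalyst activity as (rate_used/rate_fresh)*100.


Activity (%) = (rate_used / rate_fresh) * 100
rate_used = 14.3, rate_fresh = 30.8
= (14.3 / 30.8) * 100
= 0.4643 * 100 = 46.43

46.43 %


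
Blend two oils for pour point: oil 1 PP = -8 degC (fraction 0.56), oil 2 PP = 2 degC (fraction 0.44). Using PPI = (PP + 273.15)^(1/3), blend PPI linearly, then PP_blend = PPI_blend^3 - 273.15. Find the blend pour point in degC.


PPI_1 = (-8 + 273.15)^(1/3) = 6.42437
PPI_2 = (2 + 273.15)^(1/3) = 6.504139
PPI_blend = 0.56 * 6.42437 + 0.44 * 6.504139 = 6.459468
PP_blend = 6.459468^3 - 273.15 = 269.5195 - 273.15 = -3.63

-3.63 degC


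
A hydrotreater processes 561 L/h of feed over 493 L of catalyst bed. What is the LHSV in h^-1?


LHSV = volumetric feed rate / catalyst volume
= 561 L/h / 493 L
= 1.138 h^-1

1.138 h^-1


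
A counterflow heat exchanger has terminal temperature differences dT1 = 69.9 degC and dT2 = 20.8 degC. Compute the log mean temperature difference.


LMTD = (dT1 - dT2) / ln(dT1/dT2)
= (69.9 - 20.8) / ln(69.9 / 20.8) = 49.1 / 1.21211 = 40.51

40.51 degC


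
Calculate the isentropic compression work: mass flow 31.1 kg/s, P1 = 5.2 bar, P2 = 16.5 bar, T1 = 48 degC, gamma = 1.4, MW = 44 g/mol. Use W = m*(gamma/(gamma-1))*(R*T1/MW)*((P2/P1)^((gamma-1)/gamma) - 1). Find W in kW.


Isentropic work: W = m*(gamma/(gamma-1))*(R*T1/MW)*((P2/P1)^((gamma-1)/gamma) - 1)
T1 = 48 + 273.15 = 321.15 K
Pressure ratio = 16.5 / 5.2 = 3.17308
Exponent = (1.4 - 1)/1.4 = 0.285714
(P2/P1)^exp - 1 = 3.17308^0.285714 - 1 = 0.39085
W = 31.1 * 1.4 / 0.4 * 8.314 * 321.15 / 44 * 0.39085 = 2582

2582 kW


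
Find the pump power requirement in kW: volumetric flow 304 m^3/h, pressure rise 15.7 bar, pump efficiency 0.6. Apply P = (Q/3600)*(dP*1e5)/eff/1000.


Q = 304 / 3600 = 0.0844444 m^3/s
P = 0.0844444 * (15.7 * 1e5) / 0.6 / 1000 = 221.0

221.0 kW


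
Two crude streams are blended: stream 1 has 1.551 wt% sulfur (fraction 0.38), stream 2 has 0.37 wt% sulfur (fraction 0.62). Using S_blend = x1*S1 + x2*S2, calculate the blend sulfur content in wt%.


Linear sulfur blending: S_blend = x1*S1 + x2*S2
Contribution 1: 0.38 * 1.551 = 0.58938 wt%
Contribution 2: 0.62 * 0.37 = 0.2294 wt%
S_blend = 0.58938 + 0.2294 = 0.81878

0.81878 wt%


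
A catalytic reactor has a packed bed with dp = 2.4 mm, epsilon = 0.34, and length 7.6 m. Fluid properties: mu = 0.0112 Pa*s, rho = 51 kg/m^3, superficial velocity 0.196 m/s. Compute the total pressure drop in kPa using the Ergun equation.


dp = 2.4 mm = 0.0024 m
Viscous term = 150*0.0112*0.196*(1-0.34)^2 / (0.0024^2*0.34^3) = 633569
Inertial term = 1.75*51*0.196^2*(1-0.34) / (0.0024*0.34^3) = 23989.2
dP/L = 633569 + 23989.2 = 657558 Pa/m
dP = 657558 * 7.6 / 1000 = 4997 kPa

4997 kPa


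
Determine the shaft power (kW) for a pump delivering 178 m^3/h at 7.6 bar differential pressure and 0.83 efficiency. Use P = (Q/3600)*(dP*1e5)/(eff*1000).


Q = 178 / 3600 = 0.0494444 m^3/s
P = 0.0494444 * (7.6 * 1e5) / 0.83 / 1000 = 45.27

45.27 kW


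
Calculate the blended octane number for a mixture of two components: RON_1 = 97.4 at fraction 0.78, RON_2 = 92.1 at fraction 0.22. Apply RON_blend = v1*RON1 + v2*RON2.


Linear blending: RON_blend = sum(vi * RONi)
Contribution 1: 0.78 * 97.4 = 75.972
Contribution 2: 0.22 * 92.1 = 20.262
RON_blend = 75.972 + 20.262 = 96.234

96.234


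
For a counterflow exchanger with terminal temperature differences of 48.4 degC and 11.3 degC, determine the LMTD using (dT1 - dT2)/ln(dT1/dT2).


LMTD = (dT1 - dT2) / ln(dT1/dT2)
= (48.4 - 11.3) / ln(48.4 / 11.3) = 37.1 / 1.4547 = 25.50

25.50 degC


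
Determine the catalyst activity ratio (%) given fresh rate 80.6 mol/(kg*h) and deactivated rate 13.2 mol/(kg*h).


Activity (%) = (rate_used / rate_fresh) * 100
rate_used = 13.2, rate_fresh = 80.6
= (13.2 / 80.6) * 100
= 0.1638 * 100 = 16.38

16.38 %


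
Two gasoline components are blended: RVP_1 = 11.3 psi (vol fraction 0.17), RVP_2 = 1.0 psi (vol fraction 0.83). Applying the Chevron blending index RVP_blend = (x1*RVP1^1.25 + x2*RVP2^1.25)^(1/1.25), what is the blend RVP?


Chevron index: RVP_blend = (sum xi*RVPi^1.25)^(1/1.25)
RVP^1.25 terms: 0.17 * 11.3^1.25 + 0.83 * 1.0^1.25 = 4.35206
RVP_blend = 4.35206^(1/1.25) = 3.243

3.243 psi


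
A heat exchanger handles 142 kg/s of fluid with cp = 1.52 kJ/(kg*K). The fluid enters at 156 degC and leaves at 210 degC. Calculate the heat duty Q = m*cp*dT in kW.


Q = m_dot * cp * delta_T
delta_T = 210 - 156 = 54 K
Q = 142 * 1.52 * 54
= 215.84 * 54
= 11655.36 kW

11655.36 kW


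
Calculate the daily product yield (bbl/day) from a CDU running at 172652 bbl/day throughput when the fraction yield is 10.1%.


Crude throughput = 172652 bbl/day
Fraction yield = 10.1%
yield = throughput * fraction / 100
yield = 172652 * 10.1 / 100 = 17437.852

17437.852 bbl/day


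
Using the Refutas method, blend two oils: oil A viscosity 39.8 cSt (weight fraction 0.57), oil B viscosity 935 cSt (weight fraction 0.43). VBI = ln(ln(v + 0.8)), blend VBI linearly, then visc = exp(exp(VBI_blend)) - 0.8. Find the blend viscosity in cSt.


Refutas method: VBN_i = 14.534*ln(ln(visc_i + 0.8)) + 10.975, blended linearly by mass fraction; since VBN is linear in VBI_i = ln(ln(visc_i + 0.8)) and the fractions sum to 1, blend VBI directly: visc = exp(exp(VBI_blend)) - 0.8
VBI_1 = ln(ln(39.8 + 0.8)) = 1.30935
VBI_2 = ln(ln(935 + 0.8)) = 1.92299
VBI_blend = 0.57 * 1.30935 + 0.43 * 1.92299 = 1.57322
visc_blend = exp(exp(1.57322)) - 0.8 = 123.4

123.4 cSt


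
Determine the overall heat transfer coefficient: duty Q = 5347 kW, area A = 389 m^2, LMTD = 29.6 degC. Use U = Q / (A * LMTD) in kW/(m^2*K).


From Q = U*A*LMTD, U = Q / (A * LMTD)
U = 5347 / (389 * 29.6) = 5347 / 11514.4 = 0.4644

0.4644 kW/(m^2*K)


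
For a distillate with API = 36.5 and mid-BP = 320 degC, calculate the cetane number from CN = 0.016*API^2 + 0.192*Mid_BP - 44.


CN = 0.016 * 36.5^2 + 0.192 * 320 - 44
CN = 21.316 + 61.44 - 44 = 38.756

38.756


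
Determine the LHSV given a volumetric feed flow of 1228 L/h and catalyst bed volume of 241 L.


LHSV = volumetric feed rate / catalyst volume
= 1228 L/h / 241 L
= 5.095 h^-1

5.095 h^-1


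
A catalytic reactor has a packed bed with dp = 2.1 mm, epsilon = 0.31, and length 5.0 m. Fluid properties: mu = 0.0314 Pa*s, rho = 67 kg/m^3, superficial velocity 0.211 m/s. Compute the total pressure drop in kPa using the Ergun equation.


dp = 2.1 mm = 0.0021 m
Viscous term = 150*0.0314*0.211*(1-0.31)^2 / (0.0021^2*0.31^3) = 3601450
Inertial term = 1.75*67*0.211^2*(1-0.31) / (0.0021*0.31^3) = 57573.5
dP/L = 3601450 + 57573.5 = 3659020 Pa/m
dP = 3659020 * 5.0 / 1000 = 18300 kPa

18300 kPa


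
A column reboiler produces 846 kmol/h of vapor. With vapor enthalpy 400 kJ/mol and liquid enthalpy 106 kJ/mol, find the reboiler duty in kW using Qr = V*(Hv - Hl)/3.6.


Qr = 846 * (400 - 106) / 3.6 = 846 * 294 / 3.6 = 69090

69090 kW


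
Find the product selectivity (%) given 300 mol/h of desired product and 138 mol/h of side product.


Selectivity = desired / (desired + undesired) * 100
Total products = 300 + 138 = 438 mol/h
S = 300 / 438 * 100
= 0.6849 * 100
= 68.49 %

68.49 %


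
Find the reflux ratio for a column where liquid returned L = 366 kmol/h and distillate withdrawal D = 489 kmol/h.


Reflux ratio definition: R = L / D (liquid returned / distillate withdrawn)
L = 366 kmol/h, D = 489 kmol/h
R = 366 / 489 = 0.7485

0.7485


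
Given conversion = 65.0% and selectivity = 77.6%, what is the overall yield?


Overall yield = conversion (%) * selectivity (%) / 100
Conversion = 65.0%, Selectivity = 77.6%
Y = 65.0 * 77.6 / 100
= 50.44 %

50.44 %


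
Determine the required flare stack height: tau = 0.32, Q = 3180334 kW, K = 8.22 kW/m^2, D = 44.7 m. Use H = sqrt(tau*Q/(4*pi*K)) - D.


tau*Q/(4*pi*K) = 0.32 * 3180334 / (4 * pi * 8.22) = 9852.38
sqrt(9852.38) = 99.2592
H = 99.2592 - 44.7 = 54.56

54.56 m


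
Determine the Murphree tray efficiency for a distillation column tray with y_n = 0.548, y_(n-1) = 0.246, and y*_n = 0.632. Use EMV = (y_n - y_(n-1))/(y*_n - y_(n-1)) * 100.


Murphree vapor efficiency: EMV = (y_n - y_(n-1)) / (y*_n - y_(n-1)) * 100
EMV = (0.548 - 0.246) / (0.632 - 0.246) * 100 = 0.302 / 0.386 * 100 = 78.24

78.24 %


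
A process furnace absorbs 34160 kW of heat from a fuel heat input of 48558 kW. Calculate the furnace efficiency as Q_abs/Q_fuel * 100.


Furnace efficiency = Q_absorbed / Q_fuel * 100
= 34160 / 48558 * 100 = 70.35

70.35 %


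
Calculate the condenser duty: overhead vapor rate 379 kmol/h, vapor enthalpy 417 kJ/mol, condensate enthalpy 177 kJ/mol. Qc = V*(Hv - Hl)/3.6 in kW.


Qc = 379 * (417 - 177) / 3.6 = 379 * 240 / 3.6 = 25270

25270 kW


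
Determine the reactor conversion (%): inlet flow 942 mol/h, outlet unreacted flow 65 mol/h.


X = (F_in - F_out) / F_in * 100
Moles reacted = 942 - 65 = 877
X = 877 / 942 * 100
= 0.9310 * 100
= 93.10 %

93.10 %


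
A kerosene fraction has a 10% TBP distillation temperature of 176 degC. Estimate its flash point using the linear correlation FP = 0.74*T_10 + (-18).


FP = 0.74 * 176 + (-18) = 112.24

112.24 degC


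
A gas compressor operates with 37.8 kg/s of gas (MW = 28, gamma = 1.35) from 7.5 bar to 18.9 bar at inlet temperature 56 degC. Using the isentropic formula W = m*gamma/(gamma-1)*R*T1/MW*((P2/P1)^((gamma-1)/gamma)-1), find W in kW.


Isentropic work: W = m*(gamma/(gamma-1))*(R*T1/MW)*((P2/P1)^((gamma-1)/gamma) - 1)
T1 = 56 + 273.15 = 329.15 K
Pressure ratio = 18.9 / 7.5 = 2.52
Exponent = (1.35 - 1)/1.35 = 0.259259
(P2/P1)^exp - 1 = 2.52^0.259259 - 1 = 0.270769
W = 37.8 * 1.35 / 0.35 * 8.314 * 329.15 / 28 * 0.270769 = 3858

3858 kW


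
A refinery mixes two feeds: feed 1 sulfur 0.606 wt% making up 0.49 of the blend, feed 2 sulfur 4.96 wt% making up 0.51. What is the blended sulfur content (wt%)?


Linear sulfur blending: S_blend = x1*S1 + x2*S2
Contribution 1: 0.49 * 0.606 = 0.29694 wt%
Contribution 2: 0.51 * 4.96 = 2.5296 wt%
S_blend = 0.29694 + 2.5296 = 2.82654

2.82654 wt%


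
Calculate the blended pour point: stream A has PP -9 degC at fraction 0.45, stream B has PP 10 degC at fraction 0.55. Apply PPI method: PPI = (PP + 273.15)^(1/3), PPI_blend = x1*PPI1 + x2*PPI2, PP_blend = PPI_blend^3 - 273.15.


PPI_1 = (-9 + 273.15)^(1/3) = 6.416283
PPI_2 = (10 + 273.15)^(1/3) = 6.566574
PPI_blend = 0.45 * 6.416283 + 0.55 * 6.566574 = 6.498943
PP_blend = 6.498943^3 - 273.15 = 274.491 - 273.15 = 1.34

1.34 degC


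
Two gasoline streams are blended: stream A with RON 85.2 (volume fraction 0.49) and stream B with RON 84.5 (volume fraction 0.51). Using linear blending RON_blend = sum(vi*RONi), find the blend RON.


Linear blending: RON_blend = sum(vi * RONi)
Contribution 1: 0.49 * 85.2 = 41.748
Contribution 2: 0.51 * 84.5 = 43.095
RON_blend = 41.748 + 43.095 = 84.843

84.843
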